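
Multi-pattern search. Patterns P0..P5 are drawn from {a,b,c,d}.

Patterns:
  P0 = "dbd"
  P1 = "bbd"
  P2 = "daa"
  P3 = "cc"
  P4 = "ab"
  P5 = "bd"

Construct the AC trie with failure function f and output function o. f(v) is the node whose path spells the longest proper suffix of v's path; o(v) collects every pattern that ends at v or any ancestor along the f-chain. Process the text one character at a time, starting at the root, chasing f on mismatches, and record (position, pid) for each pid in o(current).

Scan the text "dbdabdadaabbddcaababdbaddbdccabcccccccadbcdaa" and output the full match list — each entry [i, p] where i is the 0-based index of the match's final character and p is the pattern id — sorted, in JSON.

Build:
Trie nodes:
  n0 'ε': a→11 b→4 c→9 d→1
  n1 'd': a→7 b→2
  n2 'db': d→3
  n3 'dbd': ·  ←P0
  n4 'b': b→5 d→13
  n5 'bb': d→6
  n6 'bbd': ·  ←P1
  n7 'da': a→8
  n8 'daa': ·  ←P2
  n9 'c': c→10
  n10 'cc': ·  ←P3
  n11 'a': b→12
  n12 'ab': ·  ←P4
  n13 'bd': ·  ←P5

BFS fail/out derivation:
  n1('d'): parent n0 fail=0; on 'd' 0 → fail=0;  out ∅∪∅=∅
  n4('b'): parent n0 fail=0; on 'b' 0 → fail=0;  out ∅∪∅=∅
  n9('c'): parent n0 fail=0; on 'c' 0 → fail=0;  out ∅∪∅=∅
  n11('a'): parent n0 fail=0; on 'a' 0 → fail=0;  out ∅∪∅=∅
  n2('db'): parent n1 fail=0; on 'b' 0 → fail=4;  out ∅∪∅=∅
  n5('bb'): parent n4 fail=0; on 'b' 0 → fail=4;  out ∅∪∅=∅
  n7('da'): parent n1 fail=0; on 'a' 0 → fail=11;  out ∅∪∅=∅
  n10('cc'): parent n9 fail=0; on 'c' 0 → fail=9;  out {3}∪∅={3}
  n12('ab'): parent n11 fail=0; on 'b' 0 → fail=4;  out {4}∪∅={4}
  n13('bd'): parent n4 fail=0; on 'd' 0 → fail=1;  out {5}∪∅={5}
  n3('dbd'): parent n2 fail=4; on 'd' 4 → fail=13;  out {0}∪{5}={0,5}
  n6('bbd'): parent n5 fail=4; on 'd' 4 → fail=13;  out {1}∪{5}={1,5}
  n8('daa'): parent n7 fail=11; on 'a' 11→0 → fail=11;  out {2}∪∅={2}

Scan:
[0] read 'd'  n0⇒n1
[1] read 'b'  n1⇒n2
[2] read 'd'  n2⇒n3  ** P0@[0:2],P5@[1:2]
[3] read 'a'  n3⇒n7 ·f
[4] read 'b'  n7⇒n12 ·f  ** P4@[3:4]
[5] read 'd'  n12⇒n13 ·f  ** P5@[4:5]
[6] read 'a'  n13⇒n7 ·f
[7] read 'd'  n7⇒n1 ·f
[8] read 'a'  n1⇒n7
[9] read 'a'  n7⇒n8  ** P2@[7:9]
[10] read 'b'  n8⇒n12 ·f  ** P4@[9:10]
[11] read 'b'  n12⇒n5 ·f
[12] read 'd'  n5⇒n6  ** P1@[10:12],P5@[11:12]
[13] read 'd'  n6⇒n1 ·f
[14] read 'c'  n1⇒n9 ·f
[15] read 'a'  n9⇒n11 ·f
[16] read 'a'  n11⇒n11 ·f
[17] read 'b'  n11⇒n12  ** P4@[16:17]
[18] read 'a'  n12⇒n11 ·f
[19] read 'b'  n11⇒n12  ** P4@[18:19]
[20] read 'd'  n12⇒n13 ·f  ** P5@[19:20]
[21] read 'b'  n13⇒n2 ·f
[22] read 'a'  n2⇒n11 ·f
[23] read 'd'  n11⇒n1 ·f
[24] read 'd'  n1⇒n1 ·f
[25] read 'b'  n1⇒n2
[26] read 'd'  n2⇒n3  ** P0@[24:26],P5@[25:26]
[27] read 'c'  n3⇒n9 ·f
[28] read 'c'  n9⇒n10  ** P3@[27:28]
[29] read 'a'  n10⇒n11 ·f
[30] read 'b'  n11⇒n12  ** P4@[29:30]
[31] read 'c'  n12⇒n9 ·f
[32] read 'c'  n9⇒n10  ** P3@[31:32]
[33] read 'c'  n10⇒n10 ·f  ** P3@[32:33]
[34] read 'c'  n10⇒n10 ·f  ** P3@[33:34]
[35] read 'c'  n10⇒n10 ·f  ** P3@[34:35]
[36] read 'c'  n10⇒n10 ·f  ** P3@[35:36]
[37] read 'c'  n10⇒n10 ·f  ** P3@[36:37]
[38] read 'a'  n10⇒n11 ·f
[39] read 'd'  n11⇒n1 ·f
[40] read 'b'  n1⇒n2
[41] read 'c'  n2⇒n9 ·f
[42] read 'd'  n9⇒n1 ·f
[43] read 'a'  n1⇒n7
[44] read 'a'  n7⇒n8  ** P2@[42:44]

Matches: [[2,0],[2,5],[4,4],[5,5],[9,2],[10,4],[12,1],[12,5],[17,4],[19,4],[20,5],[26,0],[26,5],[28,3],[30,4],[32,3],[33,3],[34,3],[35,3],[36,3],[37,3],[44,2]]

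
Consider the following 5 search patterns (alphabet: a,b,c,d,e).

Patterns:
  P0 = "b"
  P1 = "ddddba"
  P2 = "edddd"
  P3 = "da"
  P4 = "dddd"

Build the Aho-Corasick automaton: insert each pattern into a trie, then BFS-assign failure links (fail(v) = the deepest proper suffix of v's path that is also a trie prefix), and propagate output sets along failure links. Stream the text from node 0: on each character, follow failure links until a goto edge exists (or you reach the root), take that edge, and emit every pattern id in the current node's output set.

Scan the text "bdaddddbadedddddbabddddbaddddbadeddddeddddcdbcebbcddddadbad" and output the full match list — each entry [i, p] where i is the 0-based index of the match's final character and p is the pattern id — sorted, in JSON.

Construct AC machine:
Trie (insert patterns):
  0='ε' goto b→1 d→2 e→8
  1='b' goto ·  [P0 ends]
  2='d' goto a→13 d→3
  3='dd' goto d→4
  4='ddd' goto d→5
  5='dddd' goto b→6  [P4 ends]
  6='ddddb' goto a→7
  7='ddddba' goto ·  [P1 ends]
  8='e' goto d→9
  9='ed' goto d→10
  10='edd' goto d→11
  11='eddd' goto d→12
  12='edddd' goto ·  [P2 ends]
  13='da' goto ·  [P3 ends]

Failure links (BFS by depth):
  n1('b'): parent n0 fail=0; on 'b' 0 → fail=0;  out {0}∪∅={0}
  n2('d'): parent n0 fail=0; on 'd' 0 → fail=0;  out ∅∪∅=∅
  n8('e'): parent n0 fail=0; on 'e' 0 → fail=0;  out ∅∪∅=∅
  n3('dd'): parent n2 fail=0; on 'd' 0 → fail=2;  out ∅∪∅=∅
  n9('ed'): parent n8 fail=0; on 'd' 0 → fail=2;  out ∅∪∅=∅
  n13('da'): parent n2 fail=0; on 'a' 0 → fail=0;  out {3}∪∅={3}
  n4('ddd'): parent n3 fail=2; on 'd' 2 → fail=3;  out ∅∪∅=∅
  n10('edd'): parent n9 fail=2; on 'd' 2 → fail=3;  out ∅∪∅=∅
  n5('dddd'): parent n4 fail=3; on 'd' 3 → fail=4;  out {4}∪∅={4}
  n11('eddd'): parent n10 fail=3; on 'd' 3 → fail=4;  out ∅∪∅=∅
  n6('ddddb'): parent n5 fail=4; on 'b' 4→3→2→0 → fail=1;  out ∅∪{0}={0}
  n12('edddd'): parent n11 fail=4; on 'd' 4 → fail=5;  out {2}∪{4}={2,4}
  n7('ddddba'): parent n6 fail=1; on 'a' 1→0 → fail=0;  out {1}∪∅={1}

Run:
[0] read 'b'  n0⇒n1  ** P0@[0:0]
[1] read 'd'  n1⇒n2 (fail-walked)
[2] read 'a'  n2⇒n13  ** P3@[1:2]
[3] read 'd'  n13⇒n2 (fail-walked)
[4] read 'd'  n2⇒n3
[5] read 'd'  n3⇒n4
[6] read 'd'  n4⇒n5  ** P4@[3:6]
[7] read 'b'  n5⇒n6  ** P0@[7:7]
[8] read 'a'  n6⇒n7  ** P1@[3:8]
[9] read 'd'  n7⇒n2 (fail-walked)
[10] read 'e'  n2⇒n8 (fail-walked)
[11] read 'd'  n8⇒n9
[12] read 'd'  n9⇒n10
[13] read 'd'  n10⇒n11
[14] read 'd'  n11⇒n12  ** P2@[10:14],P4@[11:14]
[15] read 'd'  n12⇒n5 (fail-walked)  ** P4@[12:15]
[16] read 'b'  n5⇒n6  ** P0@[16:16]
[17] read 'a'  n6⇒n7  ** P1@[12:17]
[18] read 'b'  n7⇒n1 (fail-walked)  ** P0@[18:18]
[19] read 'd'  n1⇒n2 (fail-walked)
[20] read 'd'  n2⇒n3
[21] read 'd'  n3⇒n4
[22] read 'd'  n4⇒n5  ** P4@[19:22]
[23] read 'b'  n5⇒n6  ** P0@[23:23]
[24] read 'a'  n6⇒n7  ** P1@[19:24]
[25] read 'd'  n7⇒n2 (fail-walked)
[26] read 'd'  n2⇒n3
[27] read 'd'  n3⇒n4
[28] read 'd'  n4⇒n5  ** P4@[25:28]
[29] read 'b'  n5⇒n6  ** P0@[29:29]
[30] read 'a'  n6⇒n7  ** P1@[25:30]
[31] read 'd'  n7⇒n2 (fail-walked)
[32] read 'e'  n2⇒n8 (fail-walked)
[33] read 'd'  n8⇒n9
[34] read 'd'  n9⇒n10
[35] read 'd'  n10⇒n11
[36] read 'd'  n11⇒n12  ** P2@[32:36],P4@[33:36]
[37] read 'e'  n12⇒n8 (fail-walked)
[38] read 'd'  n8⇒n9
[39] read 'd'  n9⇒n10
[40] read 'd'  n10⇒n11
[41] read 'd'  n11⇒n12  ** P2@[37:41],P4@[38:41]
[42] read 'c'  n12⇒n0 (fail-walked)
[43] read 'd'  n0⇒n2
[44] read 'b'  n2⇒n1 (fail-walked)  ** P0@[44:44]
[45] read 'c'  n1⇒n0 (fail-walked)
[46] read 'e'  n0⇒n8
[47] read 'b'  n8⇒n1 (fail-walked)  ** P0@[47:47]
[48] read 'b'  n1⇒n1 (fail-walked)  ** P0@[48:48]
[49] read 'c'  n1⇒n0 (fail-walked)
[50] read 'd'  n0⇒n2
[51] read 'd'  n2⇒n3
[52] read 'd'  n3⇒n4
[53] read 'd'  n4⇒n5  ** P4@[50:53]
[54] read 'a'  n5⇒n13 (fail-walked)  ** P3@[53:54]
[55] read 'd'  n13⇒n2 (fail-walked)
[56] read 'b'  n2⇒n1 (fail-walked)  ** P0@[56:56]
[57] read 'a'  n1⇒n0 (fail-walked)
[58] read 'd'  n0⇒n2

All matches (sorted): [[0,0],[2,3],[6,4],[7,0],[8,1],[14,2],[14,4],[15,4],[16,0],[17,1],[18,0],[22,4],[23,0],[24,1],[28,4],[29,0],[30,1],[36,2],[36,4],[41,2],[41,4],[44,0],[47,0],[48,0],[53,4],[54,3],[56,0]]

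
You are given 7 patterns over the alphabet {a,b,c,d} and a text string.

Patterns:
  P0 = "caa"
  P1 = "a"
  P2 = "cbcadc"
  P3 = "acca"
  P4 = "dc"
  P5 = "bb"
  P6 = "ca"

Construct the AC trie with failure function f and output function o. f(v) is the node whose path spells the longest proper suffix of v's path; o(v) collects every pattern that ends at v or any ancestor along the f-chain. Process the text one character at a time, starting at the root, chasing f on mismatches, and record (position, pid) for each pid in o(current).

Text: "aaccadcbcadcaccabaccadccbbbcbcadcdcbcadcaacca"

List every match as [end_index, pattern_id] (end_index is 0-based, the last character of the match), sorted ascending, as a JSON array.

Build automaton:
Trie nodes:
  n0 'ε': a→4 b→15 c→1 d→13
  n1 'c': a→2 b→5
  n2 'ca': a→3  [P6 ends]
  n3 'caa': ·  [P0 ends]
  n4 'a': c→10  [P1 ends]
  n5 'cb': c→6
  n6 'cbc': a→7
  n7 'cbca': d→8
  n8 'cbcad': c→9
  n9 'cbcadc': ·  [P2 ends]
  n10 'ac': c→11
  n11 'acc': a→12
  n12 'acca': ·  [P3 ends]
  n13 'd': c→14
  n14 'dc': ·  [P4 ends]
  n15 'b': b→16
  n16 'bb': ·  [P5 ends]

Failure links (BFS by depth):
  n1('c'): parent n0 fail=0; on 'c' 0 → fail=0;  out ∅∪∅=∅
  n4('a'): parent n0 fail=0; on 'a' 0 → fail=0;  out {1}∪∅={1}
  n13('d'): parent n0 fail=0; on 'd' 0 → fail=0;  out ∅∪∅=∅
  n15('b'): parent n0 fail=0; on 'b' 0 → fail=0;  out ∅∪∅=∅
  n2('ca'): parent n1 fail=0; on 'a' 0 → fail=4;  out {6}∪{1}={1,6}
  n5('cb'): parent n1 fail=0; on 'b' 0 → fail=15;  out ∅∪∅=∅
  n10('ac'): parent n4 fail=0; on 'c' 0 → fail=1;  out ∅∪∅=∅
  n14('dc'): parent n13 fail=0; on 'c' 0 → fail=1;  out {4}∪∅={4}
  n16('bb'): parent n15 fail=0; on 'b' 0 → fail=15;  out {5}∪∅={5}
  n3('caa'): parent n2 fail=4; on 'a' 4→0 → fail=4;  out {0}∪{1}={0,1}
  n6('cbc'): parent n5 fail=15; on 'c' 15→0 → fail=1;  out ∅∪∅=∅
  n11('acc'): parent n10 fail=1; on 'c' 1→0 → fail=1;  out ∅∪∅=∅
  n7('cbca'): parent n6 fail=1; on 'a' 1 → fail=2;  out ∅∪{1,6}={1,6}
  n12('acca'): parent n11 fail=1; on 'a' 1 → fail=2;  out {3}∪{1,6}={1,3,6}
  n8('cbcad'): parent n7 fail=2; on 'd' 2→4→0 → fail=13;  out ∅∪∅=∅
  n9('cbcadc'): parent n8 fail=13; on 'c' 13 → fail=14;  out {2}∪{4}={2,4}

Scan:
[0] read 'a'  n0⇒n4  → match P1@[0:0]
[1] read 'a'  n4⇒n4 (fail-walked)  → match P1@[1:1]
[2] read 'c'  n4⇒n10
[3] read 'c'  n10⇒n11
[4] read 'a'  n11⇒n12  → match P1@[4:4],P3@[1:4],P6@[3:4]
[5] read 'd'  n12⇒n13 (fail-walked)
[6] read 'c'  n13⇒n14  → match P4@[5:6]
[7] read 'b'  n14⇒n5 (fail-walked)
[8] read 'c'  n5⇒n6
[9] read 'a'  n6⇒n7  → match P1@[9:9],P6@[8:9]
[10] read 'd'  n7⇒n8
[11] read 'c'  n8⇒n9  → match P2@[6:11],P4@[10:11]
[12] read 'a'  n9⇒n2 (fail-walked)  → match P1@[12:12],P6@[11:12]
[13] read 'c'  n2⇒n10 (fail-walked)
[14] read 'c'  n10⇒n11
[15] read 'a'  n11⇒n12  → match P1@[15:15],P3@[12:15],P6@[14:15]
[16] read 'b'  n12⇒n15 (fail-walked)
[17] read 'a'  n15⇒n4 (fail-walked)  → match P1@[17:17]
[18] read 'c'  n4⇒n10
[19] read 'c'  n10⇒n11
[20] read 'a'  n11⇒n12  → match P1@[20:20],P3@[17:20],P6@[19:20]
[21] read 'd'  n12⇒n13 (fail-walked)
[22] read 'c'  n13⇒n14  → match P4@[21:22]
[23] read 'c'  n14⇒n1 (fail-walked)
[24] read 'b'  n1⇒n5
[25] read 'b'  n5⇒n16 (fail-walked)  → match P5@[24:25]
[26] read 'b'  n16⇒n16 (fail-walked)  → match P5@[25:26]
[27] read 'c'  n16⇒n1 (fail-walked)
[28] read 'b'  n1⇒n5
[29] read 'c'  n5⇒n6
[30] read 'a'  n6⇒n7  → match P1@[30:30],P6@[29:30]
[31] read 'd'  n7⇒n8
[32] read 'c'  n8⇒n9  → match P2@[27:32],P4@[31:32]
[33] read 'd'  n9⇒n13 (fail-walked)
[34] read 'c'  n13⇒n14  → match P4@[33:34]
[35] read 'b'  n14⇒n5 (fail-walked)
[36] read 'c'  n5⇒n6
[37] read 'a'  n6⇒n7  → match P1@[37:37],P6@[36:37]
[38] read 'd'  n7⇒n8
[39] read 'c'  n8⇒n9  → match P2@[34:39],P4@[38:39]
[40] read 'a'  n9⇒n2 (fail-walked)  → match P1@[40:40],P6@[39:40]
[41] read 'a'  n2⇒n3  → match P0@[39:41],P1@[41:41]
[42] read 'c'  n3⇒n10 (fail-walked)
[43] read 'c'  n10⇒n11
[44] read 'a'  n11⇒n12  → match P1@[44:44],P3@[41:44],P6@[43:44]

Matches: [[0,1],[1,1],[4,1],[4,3],[4,6],[6,4],[9,1],[9,6],[11,2],[11,4],[12,1],[12,6],[15,1],[15,3],[15,6],[17,1],[20,1],[20,3],[20,6],[22,4],[25,5],[26,5],[30,1],[30,6],[32,2],[32,4],[34,4],[37,1],[37,6],[39,2],[39,4],[40,1],[40,6],[41,0],[41,1],[44,1],[44,3],[44,6]]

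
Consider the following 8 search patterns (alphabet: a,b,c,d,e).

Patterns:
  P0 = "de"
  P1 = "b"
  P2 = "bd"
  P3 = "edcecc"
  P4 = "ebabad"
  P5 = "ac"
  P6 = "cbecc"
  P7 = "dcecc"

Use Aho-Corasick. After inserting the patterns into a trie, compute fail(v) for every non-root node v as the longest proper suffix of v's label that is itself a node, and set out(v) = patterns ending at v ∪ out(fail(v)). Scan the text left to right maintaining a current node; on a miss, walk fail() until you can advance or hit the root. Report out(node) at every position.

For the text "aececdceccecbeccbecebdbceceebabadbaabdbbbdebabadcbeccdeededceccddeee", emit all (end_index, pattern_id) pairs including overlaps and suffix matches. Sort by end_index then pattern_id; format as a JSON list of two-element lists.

Construct AC machine:
Trie nodes:
  n0 'ε': a→16 b→3 c→18 d→1 e→5
  n1 'd': c→23 e→2
  n2 'de': ·  ←P0
  n3 'b': d→4  ←P1
  n4 'bd': ·  ←P2
  n5 'e': b→11 d→6
  n6 'ed': c→7
  n7 'edc': e→8
  n8 'edce': c→9
  n9 'edcec': c→10
  n10 'edcecc': ·  ←P3
  n11 'eb': a→12
  n12 'eba': b→13
  n13 'ebab': a→14
  n14 'ebaba': d→15
  n15 'ebabad': ·  ←P4
  n16 'a': c→17
  n17 'ac': ·  ←P5
  n18 'c': b→19
  n19 'cb': e→20
  n20 'cbe': c→21
  n21 'cbec': c→22
  n22 'cbecc': ·  ←P6
  n23 'dc': e→24
  n24 'dce': c→25
  n25 'dcec': c→26
  n26 'dcecc': ·  ←P7

BFS fail/out derivation:
  n1('d'): parent n0 fail=0; on 'd' 0 → fail=0;  out ∅∪∅=∅
  n3('b'): parent n0 fail=0; on 'b' 0 → fail=0;  out {1}∪∅={1}
  n5('e'): parent n0 fail=0; on 'e' 0 → fail=0;  out ∅∪∅=∅
  n16('a'): parent n0 fail=0; on 'a' 0 → fail=0;  out ∅∪∅=∅
  n18('c'): parent n0 fail=0; on 'c' 0 → fail=0;  out ∅∪∅=∅
  n2('de'): parent n1 fail=0; on 'e' 0 → fail=5;  out {0}∪∅={0}
  n4('bd'): parent n3 fail=0; on 'd' 0 → fail=1;  out {2}∪∅={2}
  n6('ed'): parent n5 fail=0; on 'd' 0 → fail=1;  out ∅∪∅=∅
  n11('eb'): parent n5 fail=0; on 'b' 0 → fail=3;  out ∅∪{1}={1}
  n17('ac'): parent n16 fail=0; on 'c' 0 → fail=18;  out {5}∪∅={5}
  n19('cb'): parent n18 fail=0; on 'b' 0 → fail=3;  out ∅∪{1}={1}
  n23('dc'): parent n1 fail=0; on 'c' 0 → fail=18;  out ∅∪∅=∅
  n7('edc'): parent n6 fail=1; on 'c' 1 → fail=23;  out ∅∪∅=∅
  n12('eba'): parent n11 fail=3; on 'a' 3→0 → fail=16;  out ∅∪∅=∅
  n20('cbe'): parent n19 fail=3; on 'e' 3→0 → fail=5;  out ∅∪∅=∅
  n24('dce'): parent n23 fail=18; on 'e' 18→0 → fail=5;  out ∅∪∅=∅
  n8('edce'): parent n7 fail=23; on 'e' 23 → fail=24;  out ∅∪∅=∅
  n13('ebab'): parent n12 fail=16; on 'b' 16→0 → fail=3;  out ∅∪{1}={1}
  n21('cbec'): parent n20 fail=5; on 'c' 5→0 → fail=18;  out ∅∪∅=∅
  n25('dcec'): parent n24 fail=5; on 'c' 5→0 → fail=18;  out ∅∪∅=∅
  n9('edcec'): parent n8 fail=24; on 'c' 24 → fail=25;  out ∅∪∅=∅
  n14('ebaba'): parent n13 fail=3; on 'a' 3→0 → fail=16;  out ∅∪∅=∅
  n22('cbecc'): parent n21 fail=18; on 'c' 18→0 → fail=18;  out {6}∪∅={6}
  n26('dcecc'): parent n25 fail=18; on 'c' 18→0 → fail=18;  out {7}∪∅={7}
  n10('edcecc'): parent n9 fail=25; on 'c' 25 → fail=26;  out {3}∪{7}={3,7}
  n15('ebabad'): parent n14 fail=16; on 'd' 16→0 → fail=1;  out {4}∪∅={4}

Text stream:
i=0 'a': node 0→16
i=1 'e': node 16→5 (via fail)
i=2 'c': node 5→18 (via fail)
i=3 'e': node 18→5 (via fail)
i=4 'c': node 5→18 (via fail)
i=5 'd': node 18→1 (via fail)
i=6 'c': node 1→23
i=7 'e': node 23→24
i=8 'c': node 24→25
i=9 'c': node 25→26  emit P7@[5:9]
i=10 'e': node 26→5 (via fail)
i=11 'c': node 5→18 (via fail)
i=12 'b': node 18→19  emit P1@[12:12]
i=13 'e': node 19→20
i=14 'c': node 20→21
i=15 'c': node 21→22  emit P6@[11:15]
i=16 'b': node 22→19 (via fail)  emit P1@[16:16]
i=17 'e': node 19→20
i=18 'c': node 20→21
i=19 'e': node 21→5 (via fail)
i=20 'b': node 5→11  emit P1@[20:20]
i=21 'd': node 11→4 (via fail)  emit P2@[20:21]
i=22 'b': node 4→3 (via fail)  emit P1@[22:22]
i=23 'c': node 3→18 (via fail)
i=24 'e': node 18→5 (via fail)
i=25 'c': node 5→18 (via fail)
i=26 'e': node 18→5 (via fail)
i=27 'e': node 5→5 (via fail)
i=28 'b': node 5→11  emit P1@[28:28]
i=29 'a': node 11→12
i=30 'b': node 12→13  emit P1@[30:30]
i=31 'a': node 13→14
i=32 'd': node 14→15  emit P4@[27:32]
i=33 'b': node 15→3 (via fail)  emit P1@[33:33]
i=34 'a': node 3→16 (via fail)
i=35 'a': node 16→16 (via fail)
i=36 'b': node 16→3 (via fail)  emit P1@[36:36]
i=37 'd': node 3→4  emit P2@[36:37]
i=38 'b': node 4→3 (via fail)  emit P1@[38:38]
i=39 'b': node 3→3 (via fail)  emit P1@[39:39]
i=40 'b': node 3→3 (via fail)  emit P1@[40:40]
i=41 'd': node 3→4  emit P2@[40:41]
i=42 'e': node 4→2 (via fail)  emit P0@[41:42]
i=43 'b': node 2→11 (via fail)  emit P1@[43:43]
i=44 'a': node 11→12
i=45 'b': node 12→13  emit P1@[45:45]
i=46 'a': node 13→14
i=47 'd': node 14→15  emit P4@[42:47]
i=48 'c': node 15→23 (via fail)
i=49 'b': node 23→19 (via fail)  emit P1@[49:49]
i=50 'e': node 19→20
i=51 'c': node 20→21
i=52 'c': node 21→22  emit P6@[48:52]
i=53 'd': node 22→1 (via fail)
i=54 'e': node 1→2  emit P0@[53:54]
i=55 'e': node 2→5 (via fail)
i=56 'd': node 5→6
i=57 'e': node 6→2 (via fail)  emit P0@[56:57]
i=58 'd': node 2→6 (via fail)
i=59 'c': node 6→7
i=60 'e': node 7→8
i=61 'c': node 8→9
i=62 'c': node 9→10  emit P3@[57:62],P7@[58:62]
i=63 'd': node 10→1 (via fail)
i=64 'd': node 1→1 (via fail)
i=65 'e': node 1→2  emit P0@[64:65]
i=66 'e': node 2→5 (via fail)
i=67 'e': node 5→5 (via fail)

Result: [[9,7],[12,1],[15,6],[16,1],[20,1],[21,2],[22,1],[28,1],[30,1],[32,4],[33,1],[36,1],[37,2],[38,1],[39,1],[40,1],[41,2],[42,0],[43,1],[45,1],[47,4],[49,1],[52,6],[54,0],[57,0],[62,3],[62,7],[65,0]]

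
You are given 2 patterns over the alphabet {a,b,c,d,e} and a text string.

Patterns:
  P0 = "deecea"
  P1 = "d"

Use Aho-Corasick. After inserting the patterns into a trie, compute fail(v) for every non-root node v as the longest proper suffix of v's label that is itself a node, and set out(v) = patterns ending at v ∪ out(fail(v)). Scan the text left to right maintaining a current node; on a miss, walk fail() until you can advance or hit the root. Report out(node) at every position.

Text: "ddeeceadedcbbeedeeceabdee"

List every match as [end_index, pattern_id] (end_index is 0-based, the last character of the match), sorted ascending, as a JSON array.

Build automaton:
Trie nodes:
  n0 'ε': d→1
  n1 'd': e→2  ←P1
  n2 'de': e→3
  n3 'dee': c→4
  n4 'deec': e→5
  n5 'deece': a→6
  n6 'deecea': ·  ←P0

BFS fail/out derivation:
  fail(1) 'd': from fail(0)=0 chase 'd': 0 ⇒ 0;  out={1}∪out(0)={1}
  fail(2) 'de': from fail(1)=0 chase 'e': 0 ⇒ 0;  out=∅∪out(0)=∅
  fail(3) 'dee': from fail(2)=0 chase 'e': 0 ⇒ 0;  out=∅∪out(0)=∅
  fail(4) 'deec': from fail(3)=0 chase 'c': 0 ⇒ 0;  out=∅∪out(0)=∅
  fail(5) 'deece': from fail(4)=0 chase 'e': 0 ⇒ 0;  out=∅∪out(0)=∅
  fail(6) 'deecea': from fail(5)=0 chase 'a': 0 ⇒ 0;  out={0}∪out(0)={0}

Run:
i=0 'd': node 0→1  emit P1@[0:0]
i=1 'd': node 1→1 (via fail)  emit P1@[1:1]
i=2 'e': node 1→2
i=3 'e': node 2→3
i=4 'c': node 3→4
i=5 'e': node 4→5
i=6 'a': node 5→6  emit P0@[1:6]
i=7 'd': node 6→1 (via fail)  emit P1@[7:7]
i=8 'e': node 1→2
i=9 'd': node 2→1 (via fail)  emit P1@[9:9]
i=10 'c': node 1→0 (via fail)
i=11 'b': node 0→0
i=12 'b': node 0→0
i=13 'e': node 0→0
i=14 'e': node 0→0
i=15 'd': node 0→1  emit P1@[15:15]
i=16 'e': node 1→2
i=17 'e': node 2→3
i=18 'c': node 3→4
i=19 'e': node 4→5
i=20 'a': node 5→6  emit P0@[15:20]
i=21 'b': node 6→0 (via fail)
i=22 'd': node 0→1  emit P1@[22:22]
i=23 'e': node 1→2
i=24 'e': node 2→3

Result: [[0,1],[1,1],[6,0],[7,1],[9,1],[15,1],[20,0],[22,1]]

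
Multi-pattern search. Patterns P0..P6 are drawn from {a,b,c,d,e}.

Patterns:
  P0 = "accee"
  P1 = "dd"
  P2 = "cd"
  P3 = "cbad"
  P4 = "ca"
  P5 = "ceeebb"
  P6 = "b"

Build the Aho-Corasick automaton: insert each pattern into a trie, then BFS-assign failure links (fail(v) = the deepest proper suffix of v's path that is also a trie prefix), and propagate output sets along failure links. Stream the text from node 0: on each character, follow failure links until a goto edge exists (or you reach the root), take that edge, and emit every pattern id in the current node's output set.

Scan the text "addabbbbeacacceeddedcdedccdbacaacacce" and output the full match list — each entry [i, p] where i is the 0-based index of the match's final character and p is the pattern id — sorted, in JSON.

Build automaton:
Trie nodes:
  n0 'ε': a→1 b→19 c→8 d→6
  n1 'a': c→2
  n2 'ac': c→3
  n3 'acc': e→4
  n4 'acce': e→5
  n5 'accee': ·  [P0 ends]
  n6 'd': d→7
  n7 'dd': ·  [P1 ends]
  n8 'c': a→13 b→10 d→9 e→14
  n9 'cd': ·  [P2 ends]
  n10 'cb': a→11
  n11 'cba': d→12
  n12 'cbad': ·  [P3 ends]
  n13 'ca': ·  [P4 ends]
  n14 'ce': e→15
  n15 'cee': e→16
  n16 'ceee': b→17
  n17 'ceeeb': b→18
  n18 'ceeebb': ·  [P5 ends]
  n19 'b': ·  [P6 ends]

Failure links (BFS by depth):
  n1('a'): parent n0 fail=0; on 'a' 0 → fail=0;  out ∅∪∅=∅
  n6('d'): parent n0 fail=0; on 'd' 0 → fail=0;  out ∅∪∅=∅
  n8('c'): parent n0 fail=0; on 'c' 0 → fail=0;  out ∅∪∅=∅
  n19('b'): parent n0 fail=0; on 'b' 0 → fail=0;  out {6}∪∅={6}
  n2('ac'): parent n1 fail=0; on 'c' 0 → fail=8;  out ∅∪∅=∅
  n7('dd'): parent n6 fail=0; on 'd' 0 → fail=6;  out {1}∪∅={1}
  n9('cd'): parent n8 fail=0; on 'd' 0 → fail=6;  out {2}∪∅={2}
  n10('cb'): parent n8 fail=0; on 'b' 0 → fail=19;  out ∅∪{6}={6}
  n13('ca'): parent n8 fail=0; on 'a' 0 → fail=1;  out {4}∪∅={4}
  n14('ce'): parent n8 fail=0; on 'e' 0 → fail=0;  out ∅∪∅=∅
  n3('acc'): parent n2 fail=8; on 'c' 8→0 → fail=8;  out ∅∪∅=∅
  n11('cba'): parent n10 fail=19; on 'a' 19→0 → fail=1;  out ∅∪∅=∅
  n15('cee'): parent n14 fail=0; on 'e' 0 → fail=0;  out ∅∪∅=∅
  n4('acce'): parent n3 fail=8; on 'e' 8 → fail=14;  out ∅∪∅=∅
  n12('cbad'): parent n11 fail=1; on 'd' 1→0 → fail=6;  out {3}∪∅={3}
  n16('ceee'): parent n15 fail=0; on 'e' 0 → fail=0;  out ∅∪∅=∅
  n5('accee'): parent n4 fail=14; on 'e' 14 → fail=15;  out {0}∪∅={0}
  n17('ceeeb'): parent n16 fail=0; on 'b' 0 → fail=19;  out ∅∪{6}={6}
  n18('ceeebb'): parent n17 fail=19; on 'b' 19→0 → fail=19;  out {5}∪{6}={5,6}

Run:
pos 0 'a': at 1
pos 1 'd': at 6 ·f
pos 2 'd': at 7  ** P1@[1:2]
pos 3 'a': at 1 ·f
pos 4 'b': at 19 ·f  ** P6@[4:4]
pos 5 'b': at 19 ·f  ** P6@[5:5]
pos 6 'b': at 19 ·f  ** P6@[6:6]
pos 7 'b': at 19 ·f  ** P6@[7:7]
pos 8 'e': at 0 ·f
pos 9 'a': at 1
pos 10 'c': at 2
pos 11 'a': at 13 ·f  ** P4@[10:11]
pos 12 'c': at 2 ·f
pos 13 'c': at 3
pos 14 'e': at 4
pos 15 'e': at 5  ** P0@[11:15]
pos 16 'd': at 6 ·f
pos 17 'd': at 7  ** P1@[16:17]
pos 18 'e': at 0 ·f
pos 19 'd': at 6
pos 20 'c': at 8 ·f
pos 21 'd': at 9  ** P2@[20:21]
pos 22 'e': at 0 ·f
pos 23 'd': at 6
pos 24 'c': at 8 ·f
pos 25 'c': at 8 ·f
pos 26 'd': at 9  ** P2@[25:26]
pos 27 'b': at 19 ·f  ** P6@[27:27]
pos 28 'a': at 1 ·f
pos 29 'c': at 2
pos 30 'a': at 13 ·f  ** P4@[29:30]
pos 31 'a': at 1 ·f
pos 32 'c': at 2
pos 33 'a': at 13 ·f  ** P4@[32:33]
pos 34 'c': at 2 ·f
pos 35 'c': at 3
pos 36 'e': at 4

All matches (sorted): [[2,1],[4,6],[5,6],[6,6],[7,6],[11,4],[15,0],[17,1],[21,2],[26,2],[27,6],[30,4],[33,4]]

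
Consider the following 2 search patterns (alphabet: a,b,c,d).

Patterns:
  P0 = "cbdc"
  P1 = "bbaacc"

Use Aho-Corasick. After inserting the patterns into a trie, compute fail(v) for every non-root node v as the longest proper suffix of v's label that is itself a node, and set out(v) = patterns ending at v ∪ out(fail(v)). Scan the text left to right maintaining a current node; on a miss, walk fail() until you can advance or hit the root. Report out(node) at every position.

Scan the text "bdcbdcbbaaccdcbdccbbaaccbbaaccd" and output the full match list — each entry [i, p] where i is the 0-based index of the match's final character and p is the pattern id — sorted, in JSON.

Build automaton:
Trie (insert patterns):
  0='ε' goto b→5 c→1
  1='c' goto b→2
  2='cb' goto d→3
  3='cbd' goto c→4
  4='cbdc' goto ·  ←P0
  5='b' goto b→6
  6='bb' goto a→7
  7='bba' goto a→8
  8='bbaa' goto c→9
  9='bbaac' goto c→10
  10='bbaacc' goto ·  ←P1

Failure links (BFS by depth):
  n1('c'): parent n0 fail=0; on 'c' 0 → fail=0;  out ∅∪∅=∅
  n5('b'): parent n0 fail=0; on 'b' 0 → fail=0;  out ∅∪∅=∅
  n2('cb'): parent n1 fail=0; on 'b' 0 → fail=5;  out ∅∪∅=∅
  n6('bb'): parent n5 fail=0; on 'b' 0 → fail=5;  out ∅∪∅=∅
  n3('cbd'): parent n2 fail=5; on 'd' 5→0 → fail=0;  out ∅∪∅=∅
  n7('bba'): parent n6 fail=5; on 'a' 5→0 → fail=0;  out ∅∪∅=∅
  n4('cbdc'): parent n3 fail=0; on 'c' 0 → fail=1;  out {0}∪∅={0}
  n8('bbaa'): parent n7 fail=0; on 'a' 0 → fail=0;  out ∅∪∅=∅
  n9('bbaac'): parent n8 fail=0; on 'c' 0 → fail=1;  out ∅∪∅=∅
  n10('bbaacc'): parent n9 fail=1; on 'c' 1→0 → fail=1;  out {1}∪∅={1}

Text stream:
[0] read 'b'  n0⇒n5
[1] read 'd'  n5⇒n0 (via fail)
[2] read 'c'  n0⇒n1
[3] read 'b'  n1⇒n2
[4] read 'd'  n2⇒n3
[5] read 'c'  n3⇒n4  emit P0@[2:5]
[6] read 'b'  n4⇒n2 (via fail)
[7] read 'b'  n2⇒n6 (via fail)
[8] read 'a'  n6⇒n7
[9] read 'a'  n7⇒n8
[10] read 'c'  n8⇒n9
[11] read 'c'  n9⇒n10  emit P1@[6:11]
[12] read 'd'  n10⇒n0 (via fail)
[13] read 'c'  n0⇒n1
[14] read 'b'  n1⇒n2
[15] read 'd'  n2⇒n3
[16] read 'c'  n3⇒n4  emit P0@[13:16]
[17] read 'c'  n4⇒n1 (via fail)
[18] read 'b'  n1⇒n2
[19] read 'b'  n2⇒n6 (via fail)
[20] read 'a'  n6⇒n7
[21] read 'a'  n7⇒n8
[22] read 'c'  n8⇒n9
[23] read 'c'  n9⇒n10  emit P1@[18:23]
[24] read 'b'  n10⇒n2 (via fail)
[25] read 'b'  n2⇒n6 (via fail)
[26] read 'a'  n6⇒n7
[27] read 'a'  n7⇒n8
[28] read 'c'  n8⇒n9
[29] read 'c'  n9⇒n10  emit P1@[24:29]
[30] read 'd'  n10⇒n0 (via fail)

Result: [[5,0],[11,1],[16,0],[23,1],[29,1]]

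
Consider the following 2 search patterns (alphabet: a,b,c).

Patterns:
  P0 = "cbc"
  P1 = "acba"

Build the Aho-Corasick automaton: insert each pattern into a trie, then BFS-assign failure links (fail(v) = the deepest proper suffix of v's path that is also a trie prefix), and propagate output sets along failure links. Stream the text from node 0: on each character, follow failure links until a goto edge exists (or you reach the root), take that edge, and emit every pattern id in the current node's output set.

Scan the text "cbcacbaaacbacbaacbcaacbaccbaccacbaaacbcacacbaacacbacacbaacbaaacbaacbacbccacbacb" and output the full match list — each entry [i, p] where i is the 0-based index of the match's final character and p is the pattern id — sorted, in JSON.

Build:
Trie (insert patterns):
  n0 'ε': a→4 c→1
  n1 'c': b→2
  n2 'cb': c→3
  n3 'cbc': ·  ←P0
  n4 'a': c→5
  n5 'ac': b→6
  n6 'acb': a→7
  n7 'acba': ·  ←P1

Failure links (BFS by depth):
  fail(1) 'c': from fail(0)=0 chase 'c': 0 ⇒ 0;  out=∅∪out(0)=∅
  fail(4) 'a': from fail(0)=0 chase 'a': 0 ⇒ 0;  out=∅∪out(0)=∅
  fail(2) 'cb': from fail(1)=0 chase 'b': 0 ⇒ 0;  out=∅∪out(0)=∅
  fail(5) 'ac': from fail(4)=0 chase 'c': 0 ⇒ 1;  out=∅∪out(1)=∅
  fail(3) 'cbc': from fail(2)=0 chase 'c': 0 ⇒ 1;  out={0}∪out(1)={0}
  fail(6) 'acb': from fail(5)=1 chase 'b': 1 ⇒ 2;  out=∅∪out(2)=∅
  fail(7) 'acba': from fail(6)=2 chase 'a': 2→0 ⇒ 4;  out={1}∪out(4)={1}

Text stream:
pos 0 'c': at 1
pos 1 'b': at 2
pos 2 'c': at 3  emit P0@[0:2]
pos 3 'a': at 4 (fail-walked)
pos 4 'c': at 5
pos 5 'b': at 6
pos 6 'a': at 7  emit P1@[3:6]
pos 7 'a': at 4 (fail-walked)
pos 8 'a': at 4 (fail-walked)
pos 9 'c': at 5
pos 10 'b': at 6
pos 11 'a': at 7  emit P1@[8:11]
pos 12 'c': at 5 (fail-walked)
pos 13 'b': at 6
pos 14 'a': at 7  emit P1@[11:14]
pos 15 'a': at 4 (fail-walked)
pos 16 'c': at 5
pos 17 'b': at 6
pos 18 'c': at 3 (fail-walked)  emit P0@[16:18]
pos 19 'a': at 4 (fail-walked)
pos 20 'a': at 4 (fail-walked)
pos 21 'c': at 5
pos 22 'b': at 6
pos 23 'a': at 7  emit P1@[20:23]
pos 24 'c': at 5 (fail-walked)
pos 25 'c': at 1 (fail-walked)
pos 26 'b': at 2
pos 27 'a': at 4 (fail-walked)
pos 28 'c': at 5
pos 29 'c': at 1 (fail-walked)
pos 30 'a': at 4 (fail-walked)
pos 31 'c': at 5
pos 32 'b': at 6
pos 33 'a': at 7  emit P1@[30:33]
pos 34 'a': at 4 (fail-walked)
pos 35 'a': at 4 (fail-walked)
pos 36 'c': at 5
pos 37 'b': at 6
pos 38 'c': at 3 (fail-walked)  emit P0@[36:38]
pos 39 'a': at 4 (fail-walked)
pos 40 'c': at 5
pos 41 'a': at 4 (fail-walked)
pos 42 'c': at 5
pos 43 'b': at 6
pos 44 'a': at 7  emit P1@[41:44]
pos 45 'a': at 4 (fail-walked)
pos 46 'c': at 5
pos 47 'a': at 4 (fail-walked)
pos 48 'c': at 5
pos 49 'b': at 6
pos 50 'a': at 7  emit P1@[47:50]
pos 51 'c': at 5 (fail-walked)
pos 52 'a': at 4 (fail-walked)
pos 53 'c': at 5
pos 54 'b': at 6
pos 55 'a': at 7  emit P1@[52:55]
pos 56 'a': at 4 (fail-walked)
pos 57 'c': at 5
pos 58 'b': at 6
pos 59 'a': at 7  emit P1@[56:59]
pos 60 'a': at 4 (fail-walked)
pos 61 'a': at 4 (fail-walked)
pos 62 'c': at 5
pos 63 'b': at 6
pos 64 'a': at 7  emit P1@[61:64]
pos 65 'a': at 4 (fail-walked)
pos 66 'c': at 5
pos 67 'b': at 6
pos 68 'a': at 7  emit P1@[65:68]
pos 69 'c': at 5 (fail-walked)
pos 70 'b': at 6
pos 71 'c': at 3 (fail-walked)  emit P0@[69:71]
pos 72 'c': at 1 (fail-walked)
pos 73 'a': at 4 (fail-walked)
pos 74 'c': at 5
pos 75 'b': at 6
pos 76 'a': at 7  emit P1@[73:76]
pos 77 'c': at 5 (fail-walked)
pos 78 'b': at 6

All matches (sorted): [[2,0],[6,1],[11,1],[14,1],[18,0],[23,1],[33,1],[38,0],[44,1],[50,1],[55,1],[59,1],[64,1],[68,1],[71,0],[76,1]]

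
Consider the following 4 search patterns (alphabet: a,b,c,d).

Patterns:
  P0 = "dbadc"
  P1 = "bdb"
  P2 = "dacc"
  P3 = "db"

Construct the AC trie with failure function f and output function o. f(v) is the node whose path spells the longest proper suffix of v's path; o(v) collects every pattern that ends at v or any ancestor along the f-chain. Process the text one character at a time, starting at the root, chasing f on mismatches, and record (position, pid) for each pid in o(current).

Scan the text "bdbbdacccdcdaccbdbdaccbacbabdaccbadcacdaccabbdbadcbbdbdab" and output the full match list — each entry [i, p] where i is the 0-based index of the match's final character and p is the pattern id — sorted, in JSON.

Build:
Trie nodes:
  n0 'ε': b→6 d→1
  n1 'd': a→9 b→2
  n2 'db': a→3  [P3 ends]
  n3 'dba': d→4
  n4 'dbad': c→5
  n5 'dbadc': ·  [P0 ends]
  n6 'b': d→7
  n7 'bd': b→8
  n8 'bdb': ·  [P1 ends]
  n9 'da': c→10
  n10 'dac': c→11
  n11 'dacc': ·  [P2 ends]

Failure links (BFS by depth):
  fail(1) 'd': from fail(0)=0 chase 'd': 0 ⇒ 0;  out=∅∪out(0)=∅
  fail(6) 'b': from fail(0)=0 chase 'b': 0 ⇒ 0;  out=∅∪out(0)=∅
  fail(2) 'db': from fail(1)=0 chase 'b': 0 ⇒ 6;  out={3}∪out(6)={3}
  fail(7) 'bd': from fail(6)=0 chase 'd': 0 ⇒ 1;  out=∅∪out(1)=∅
  fail(9) 'da': from fail(1)=0 chase 'a': 0 ⇒ 0;  out=∅∪out(0)=∅
  fail(3) 'dba': from fail(2)=6 chase 'a': 6→0 ⇒ 0;  out=∅∪out(0)=∅
  fail(8) 'bdb': from fail(7)=1 chase 'b': 1 ⇒ 2;  out={1}∪out(2)={1,3}
  fail(10) 'dac': from fail(9)=0 chase 'c': 0 ⇒ 0;  out=∅∪out(0)=∅
  fail(4) 'dbad': from fail(3)=0 chase 'd': 0 ⇒ 1;  out=∅∪out(1)=∅
  fail(11) 'dacc': from fail(10)=0 chase 'c': 0 ⇒ 0;  out={2}∪out(0)={2}
  fail(5) 'dbadc': from fail(4)=1 chase 'c': 1→0 ⇒ 0;  out={0}∪out(0)={0}

Scan:
pos 0 'b': at 6
pos 1 'd': at 7
pos 2 'b': at 8  ** P1@[0:2],P3@[1:2]
pos 3 'b': at 6 ·f
pos 4 'd': at 7
pos 5 'a': at 9 ·f
pos 6 'c': at 10
pos 7 'c': at 11  ** P2@[4:7]
pos 8 'c': at 0 ·f
pos 9 'd': at 1
pos 10 'c': at 0 ·f
pos 11 'd': at 1
pos 12 'a': at 9
pos 13 'c': at 10
pos 14 'c': at 11  ** P2@[11:14]
pos 15 'b': at 6 ·f
pos 16 'd': at 7
pos 17 'b': at 8  ** P1@[15:17],P3@[16:17]
pos 18 'd': at 7 ·f
pos 19 'a': at 9 ·f
pos 20 'c': at 10
pos 21 'c': at 11  ** P2@[18:21]
pos 22 'b': at 6 ·f
pos 23 'a': at 0 ·f
pos 24 'c': at 0
pos 25 'b': at 6
pos 26 'a': at 0 ·f
pos 27 'b': at 6
pos 28 'd': at 7
pos 29 'a': at 9 ·f
pos 30 'c': at 10
pos 31 'c': at 11  ** P2@[28:31]
pos 32 'b': at 6 ·f
pos 33 'a': at 0 ·f
pos 34 'd': at 1
pos 35 'c': at 0 ·f
pos 36 'a': at 0
pos 37 'c': at 0
pos 38 'd': at 1
pos 39 'a': at 9
pos 40 'c': at 10
pos 41 'c': at 11  ** P2@[38:41]
pos 42 'a': at 0 ·f
pos 43 'b': at 6
pos 44 'b': at 6 ·f
pos 45 'd': at 7
pos 46 'b': at 8  ** P1@[44:46],P3@[45:46]
pos 47 'a': at 3 ·f
pos 48 'd': at 4
pos 49 'c': at 5  ** P0@[45:49]
pos 50 'b': at 6 ·f
pos 51 'b': at 6 ·f
pos 52 'd': at 7
pos 53 'b': at 8  ** P1@[51:53],P3@[52:53]
pos 54 'd': at 7 ·f
pos 55 'a': at 9 ·f
pos 56 'b': at 6 ·f

Matches: [[2,1],[2,3],[7,2],[14,2],[17,1],[17,3],[21,2],[31,2],[41,2],[46,1],[46,3],[49,0],[53,1],[53,3]]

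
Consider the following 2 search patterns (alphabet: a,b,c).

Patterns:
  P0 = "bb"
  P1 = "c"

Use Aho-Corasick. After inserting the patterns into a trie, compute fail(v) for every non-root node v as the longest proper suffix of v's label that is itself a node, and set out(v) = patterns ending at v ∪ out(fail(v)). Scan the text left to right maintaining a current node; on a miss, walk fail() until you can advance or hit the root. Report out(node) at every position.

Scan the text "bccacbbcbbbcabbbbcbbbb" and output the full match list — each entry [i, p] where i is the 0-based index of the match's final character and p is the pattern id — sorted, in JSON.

Build:
Trie (insert patterns):
  0='ε' goto b→1 c→3
  1='b' goto b→2
  2='bb' goto ·  [P0 ends]
  3='c' goto ·  [P1 ends]

BFS fail/out derivation:
  fail(1) 'b': from fail(0)=0 chase 'b': 0 ⇒ 0;  out=∅∪out(0)=∅
  fail(3) 'c': from fail(0)=0 chase 'c': 0 ⇒ 0;  out={1}∪out(0)={1}
  fail(2) 'bb': from fail(1)=0 chase 'b': 0 ⇒ 1;  out={0}∪out(1)={0}

Text stream:
[0] read 'b'  n0⇒n1
[1] read 'c'  n1⇒n3 (via fail)  ** P1@[1:1]
[2] read 'c'  n3⇒n3 (via fail)  ** P1@[2:2]
[3] read 'a'  n3⇒n0 (via fail)
[4] read 'c'  n0⇒n3  ** P1@[4:4]
[5] read 'b'  n3⇒n1 (via fail)
[6] read 'b'  n1⇒n2  ** P0@[5:6]
[7] read 'c'  n2⇒n3 (via fail)  ** P1@[7:7]
[8] read 'b'  n3⇒n1 (via fail)
[9] read 'b'  n1⇒n2  ** P0@[8:9]
[10] read 'b'  n2⇒n2 (via fail)  ** P0@[9:10]
[11] read 'c'  n2⇒n3 (via fail)  ** P1@[11:11]
[12] read 'a'  n3⇒n0 (via fail)
[13] read 'b'  n0⇒n1
[14] read 'b'  n1⇒n2  ** P0@[13:14]
[15] read 'b'  n2⇒n2 (via fail)  ** P0@[14:15]
[16] read 'b'  n2⇒n2 (via fail)  ** P0@[15:16]
[17] read 'c'  n2⇒n3 (via fail)  ** P1@[17:17]
[18] read 'b'  n3⇒n1 (via fail)
[19] read 'b'  n1⇒n2  ** P0@[18:19]
[20] read 'b'  n2⇒n2 (via fail)  ** P0@[19:20]
[21] read 'b'  n2⇒n2 (via fail)  ** P0@[20:21]

All matches (sorted): [[1,1],[2,1],[4,1],[6,0],[7,1],[9,0],[10,0],[11,1],[14,0],[15,0],[16,0],[17,1],[19,0],[20,0],[21,0]]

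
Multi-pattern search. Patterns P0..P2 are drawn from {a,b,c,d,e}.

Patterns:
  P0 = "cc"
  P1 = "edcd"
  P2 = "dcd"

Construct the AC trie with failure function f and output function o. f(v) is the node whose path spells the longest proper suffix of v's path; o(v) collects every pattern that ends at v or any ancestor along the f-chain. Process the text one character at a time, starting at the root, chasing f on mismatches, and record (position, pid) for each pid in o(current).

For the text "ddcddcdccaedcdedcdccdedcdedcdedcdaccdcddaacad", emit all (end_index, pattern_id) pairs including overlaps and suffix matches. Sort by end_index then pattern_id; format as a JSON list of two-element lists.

Build:
Trie nodes:
  0='ε' goto c→1 d→7 e→3
  1='c' goto c→2
  2='cc' goto ·  [P0 ends]
  3='e' goto d→4
  4='ed' goto c→5
  5='edc' goto d→6
  6='edcd' goto ·  [P1 ends]
  7='d' goto c→8
  8='dc' goto d→9
  9='dcd' goto ·  [P2 ends]

BFS fail/out derivation:
  fail(1) 'c': from fail(0)=0 chase 'c': 0 ⇒ 0;  out=∅∪out(0)=∅
  fail(3) 'e': from fail(0)=0 chase 'e': 0 ⇒ 0;  out=∅∪out(0)=∅
  fail(7) 'd': from fail(0)=0 chase 'd': 0 ⇒ 0;  out=∅∪out(0)=∅
  fail(2) 'cc': from fail(1)=0 chase 'c': 0 ⇒ 1;  out={0}∪out(1)={0}
  fail(4) 'ed': from fail(3)=0 chase 'd': 0 ⇒ 7;  out=∅∪out(7)=∅
  fail(8) 'dc': from fail(7)=0 chase 'c': 0 ⇒ 1;  out=∅∪out(1)=∅
  fail(5) 'edc': from fail(4)=7 chase 'c': 7 ⇒ 8;  out=∅∪out(8)=∅
  fail(9) 'dcd': from fail(8)=1 chase 'd': 1→0 ⇒ 7;  out={2}∪out(7)={2}
  fail(6) 'edcd': from fail(5)=8 chase 'd': 8 ⇒ 9;  out={1}∪out(9)={1,2}

Text stream:
pos 0 'd': at 7
pos 1 'd': at 7 ·f
pos 2 'c': at 8
pos 3 'd': at 9  emit P2@[1:3]
pos 4 'd': at 7 ·f
pos 5 'c': at 8
pos 6 'd': at 9  emit P2@[4:6]
pos 7 'c': at 8 ·f
pos 8 'c': at 2 ·f  emit P0@[7:8]
pos 9 'a': at 0 ·f
pos 10 'e': at 3
pos 11 'd': at 4
pos 12 'c': at 5
pos 13 'd': at 6  emit P1@[10:13],P2@[11:13]
pos 14 'e': at 3 ·f
pos 15 'd': at 4
pos 16 'c': at 5
pos 17 'd': at 6  emit P1@[14:17],P2@[15:17]
pos 18 'c': at 8 ·f
pos 19 'c': at 2 ·f  emit P0@[18:19]
pos 20 'd': at 7 ·f
pos 21 'e': at 3 ·f
pos 22 'd': at 4
pos 23 'c': at 5
pos 24 'd': at 6  emit P1@[21:24],P2@[22:24]
pos 25 'e': at 3 ·f
pos 26 'd': at 4
pos 27 'c': at 5
pos 28 'd': at 6  emit P1@[25:28],P2@[26:28]
pos 29 'e': at 3 ·f
pos 30 'd': at 4
pos 31 'c': at 5
pos 32 'd': at 6  emit P1@[29:32],P2@[30:32]
pos 33 'a': at 0 ·f
pos 34 'c': at 1
pos 35 'c': at 2  emit P0@[34:35]
pos 36 'd': at 7 ·f
pos 37 'c': at 8
pos 38 'd': at 9  emit P2@[36:38]
pos 39 'd': at 7 ·f
pos 40 'a': at 0 ·f
pos 41 'a': at 0
pos 42 'c': at 1
pos 43 'a': at 0 ·f
pos 44 'd': at 7

All matches (sorted): [[3,2],[6,2],[8,0],[13,1],[13,2],[17,1],[17,2],[19,0],[24,1],[24,2],[28,1],[28,2],[32,1],[32,2],[35,0],[38,2]]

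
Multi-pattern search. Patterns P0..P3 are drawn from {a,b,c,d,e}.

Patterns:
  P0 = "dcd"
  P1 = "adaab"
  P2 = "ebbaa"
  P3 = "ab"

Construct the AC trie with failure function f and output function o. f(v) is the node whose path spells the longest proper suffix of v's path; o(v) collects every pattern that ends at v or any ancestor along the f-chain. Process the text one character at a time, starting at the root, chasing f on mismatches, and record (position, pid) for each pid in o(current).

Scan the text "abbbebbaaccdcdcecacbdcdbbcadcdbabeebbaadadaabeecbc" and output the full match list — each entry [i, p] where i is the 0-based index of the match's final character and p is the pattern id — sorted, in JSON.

Build:
Trie (insert patterns):
  0='ε' goto a→4 d→1 e→9
  1='d' goto c→2
  2='dc' goto d→3
  3='dcd' goto ·  [P0 ends]
  4='a' goto b→14 d→5
  5='ad' goto a→6
  6='ada' goto a→7
  7='adaa' goto b→8
  8='adaab' goto ·  [P1 ends]
  9='e' goto b→10
  10='eb' goto b→11
  11='ebb' goto a→12
  12='ebba' goto a→13
  13='ebbaa' goto ·  [P2 ends]
  14='ab' goto ·  [P3 ends]

BFS fail/out derivation:
  fail(1) 'd': from fail(0)=0 chase 'd': 0 ⇒ 0;  out=∅∪out(0)=∅
  fail(4) 'a': from fail(0)=0 chase 'a': 0 ⇒ 0;  out=∅∪out(0)=∅
  fail(9) 'e': from fail(0)=0 chase 'e': 0 ⇒ 0;  out=∅∪out(0)=∅
  fail(2) 'dc': from fail(1)=0 chase 'c': 0 ⇒ 0;  out=∅∪out(0)=∅
  fail(5) 'ad': from fail(4)=0 chase 'd': 0 ⇒ 1;  out=∅∪out(1)=∅
  fail(10) 'eb': from fail(9)=0 chase 'b': 0 ⇒ 0;  out=∅∪out(0)=∅
  fail(14) 'ab': from fail(4)=0 chase 'b': 0 ⇒ 0;  out={3}∪out(0)={3}
  fail(3) 'dcd': from fail(2)=0 chase 'd': 0 ⇒ 1;  out={0}∪out(1)={0}
  fail(6) 'ada': from fail(5)=1 chase 'a': 1→0 ⇒ 4;  out=∅∪out(4)=∅
  fail(11) 'ebb': from fail(10)=0 chase 'b': 0 ⇒ 0;  out=∅∪out(0)=∅
  fail(7) 'adaa': from fail(6)=4 chase 'a': 4→0 ⇒ 4;  out=∅∪out(4)=∅
  fail(12) 'ebba': from fail(11)=0 chase 'a': 0 ⇒ 4;  out=∅∪out(4)=∅
  fail(8) 'adaab': from fail(7)=4 chase 'b': 4 ⇒ 14;  out={1}∪out(14)={1,3}
  fail(13) 'ebbaa': from fail(12)=4 chase 'a': 4→0 ⇒ 4;  out={2}∪out(4)={2}

Run:
pos 0 'a': at 4
pos 1 'b': at 14  → match P3@[0:1]
pos 2 'b': at 0 ·f
pos 3 'b': at 0
pos 4 'e': at 9
pos 5 'b': at 10
pos 6 'b': at 11
pos 7 'a': at 12
pos 8 'a': at 13  → match P2@[4:8]
pos 9 'c': at 0 ·f
pos 10 'c': at 0
pos 11 'd': at 1
pos 12 'c': at 2
pos 13 'd': at 3  → match P0@[11:13]
pos 14 'c': at 2 ·f
pos 15 'e': at 9 ·f
pos 16 'c': at 0 ·f
pos 17 'a': at 4
pos 18 'c': at 0 ·f
pos 19 'b': at 0
pos 20 'd': at 1
pos 21 'c': at 2
pos 22 'd': at 3  → match P0@[20:22]
pos 23 'b': at 0 ·f
pos 24 'b': at 0
pos 25 'c': at 0
pos 26 'a': at 4
pos 27 'd': at 5
pos 28 'c': at 2 ·f
pos 29 'd': at 3  → match P0@[27:29]
pos 30 'b': at 0 ·f
pos 31 'a': at 4
pos 32 'b': at 14  → match P3@[31:32]
pos 33 'e': at 9 ·f
pos 34 'e': at 9 ·f
pos 35 'b': at 10
pos 36 'b': at 11
pos 37 'a': at 12
pos 38 'a': at 13  → match P2@[34:38]
pos 39 'd': at 5 ·f
pos 40 'a': at 6
pos 41 'd': at 5 ·f
pos 42 'a': at 6
pos 43 'a': at 7
pos 44 'b': at 8  → match P1@[40:44],P3@[43:44]
pos 45 'e': at 9 ·f
pos 46 'e': at 9 ·f
pos 47 'c': at 0 ·f
pos 48 'b': at 0
pos 49 'c': at 0

Matches: [[1,3],[8,2],[13,0],[22,0],[29,0],[32,3],[38,2],[44,1],[44,3]]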